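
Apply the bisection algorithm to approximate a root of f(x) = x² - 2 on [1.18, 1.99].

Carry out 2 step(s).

f(x) = x² - 2
Initial interval: [1.18, 1.99]

Iteration 1:
  c_1 = (1.180000 + 1.990000)/2 = 1.585000
  f(c_1) = f(1.585000) = 0.512225
  f(a) × f(c) < 0, new interval: [1.180000, 1.585000]
Iteration 2:
  c_2 = (1.180000 + 1.585000)/2 = 1.382500
  f(c_2) = f(1.382500) = -0.088694
  f(a) × f(c) ≥ 0, new interval: [1.382500, 1.585000]

After 2 iteration(s), the approximation is c_2 = 1.382500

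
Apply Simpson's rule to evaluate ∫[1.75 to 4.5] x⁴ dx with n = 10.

f(x) = x⁴
a = 1.75, b = 4.5, n = 10
h = (b - a)/n = 0.275000

Simpson's rule: (h/3)[f(x₀) + 4f(x₁) + 2f(x₂) + ... + f(xₙ)]

x_0 = 1.7500, f(x_0) = 9.378906, coefficient = 1
x_1 = 2.0250, f(x_1) = 16.815125, coefficient = 4
x_2 = 2.3000, f(x_2) = 27.984100, coefficient = 2
x_3 = 2.5750, f(x_3) = 43.965188, coefficient = 4
x_4 = 2.8500, f(x_4) = 65.975006, coefficient = 2
x_5 = 3.1250, f(x_5) = 95.367432, coefficient = 4
x_6 = 3.4000, f(x_6) = 133.633600, coefficient = 2
x_7 = 3.6750, f(x_7) = 182.401907, coefficient = 4
x_8 = 3.9500, f(x_8) = 243.438006, coefficient = 2
x_9 = 4.2250, f(x_9) = 318.644813, coefficient = 4
x_10 = 4.5000, f(x_10) = 410.062500, coefficient = 1

I ≈ (0.275000/3) × 3990.280689 = 365.775730
Exact value: 365.773633
Error: 0.002097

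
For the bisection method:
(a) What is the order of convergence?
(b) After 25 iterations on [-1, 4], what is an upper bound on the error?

(a) Bisection has linear (order 1) convergence; the error is halved each step.

(b) Error bound = (b-a)/2^n = (4 - (-1))/2^{25}
    = 5/2^{25}

(a) 1 (linear); (b) error ≤ 1.49e-07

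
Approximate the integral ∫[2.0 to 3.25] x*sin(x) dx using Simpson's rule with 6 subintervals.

f(x) = x*sin(x)
a = 2.0, b = 3.25, n = 6
h = (b - a)/n = 0.208333

Simpson's rule: (h/3)[f(x₀) + 4f(x₁) + 2f(x₂) + ... + f(xₙ)]

x_0 = 2.0000, f(x_0) = 1.818595, coefficient = 1
x_1 = 2.2083, f(x_1) = 1.774538, coefficient = 4
x_2 = 2.4167, f(x_2) = 1.602443, coefficient = 2
x_3 = 2.6250, f(x_3) = 1.296541, coefficient = 4
x_4 = 2.8333, f(x_4) = 0.859635, coefficient = 2
x_5 = 3.0417, f(x_5) = 0.303436, coefficient = 4
x_6 = 3.2500, f(x_6) = -0.351634, coefficient = 1

I ≈ (0.208333/3) × 19.889174 = 1.381193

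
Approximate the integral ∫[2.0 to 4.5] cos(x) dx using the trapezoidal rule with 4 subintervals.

f(x) = cos(x)
a = 2.0, b = 4.5, n = 4
h = (b - a)/n = 0.625000

Trapezoidal rule: (h/2)[f(x₀) + 2f(x₁) + 2f(x₂) + ... + f(xₙ)]

x_0 = 2.0000, f(x_0) = -0.416147, coefficient = 1
x_1 = 2.6250, f(x_1) = -0.869507, coefficient = 2
x_2 = 3.2500, f(x_2) = -0.994130, coefficient = 2
x_3 = 3.8750, f(x_3) = -0.742898, coefficient = 2
x_4 = 4.5000, f(x_4) = -0.210796, coefficient = 1

I ≈ (0.625000/2) × -5.840012 = -1.825004
Exact value: -1.886828
Error: 0.061824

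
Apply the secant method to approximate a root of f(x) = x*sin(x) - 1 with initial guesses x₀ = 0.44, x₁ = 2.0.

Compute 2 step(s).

f(x) = x*sin(x) - 1
x₀ = 0.44, x₁ = 2.0

Secant formula: x_{n+1} = x_n - f(x_n)(x_n - x_{n-1})/(f(x_n) - f(x_{n-1}))

Iteration 1:
  f(0.440000) = -0.812587
  f(2.000000) = 0.818595
  x_2 = 2.000000 - 0.818595×(2.000000 - 0.440000)/(0.818595 - (-0.812587))
       = 1.217127
Iteration 2:
  f(2.000000) = 0.818595
  f(1.217127) = 0.141797
  x_3 = 1.217127 - 0.141797×(1.217127 - 2.000000)/(0.141797 - 0.818595)
       = 1.053106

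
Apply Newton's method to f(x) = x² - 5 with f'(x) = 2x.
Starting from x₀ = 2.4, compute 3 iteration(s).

f(x) = x² - 5
f'(x) = 2x
x₀ = 2.4

Newton-Raphson formula: x_{n+1} = x_n - f(x_n)/f'(x_n)

Iteration 1:
  f(2.400000) = 0.760000
  f'(2.400000) = 4.800000
  x_1 = 2.400000 - 0.760000/4.800000 = 2.241667
Iteration 2:
  f(2.241667) = 0.025069
  f'(2.241667) = 4.483333
  x_2 = 2.241667 - 0.025069/4.483333 = 2.236075
Iteration 3:
  f(2.236075) = 0.000031
  f'(2.236075) = 4.472150
  x_3 = 2.236075 - 0.000031/4.472150 = 2.236068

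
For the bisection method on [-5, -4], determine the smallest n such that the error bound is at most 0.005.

We need (b-a)/2^n ≤ 0.005
(-4 - (-5))/2^n ≤ 0.005
1/2^n ≤ 0.005
2^n ≥ 200
n ≥ log₂(200) = 7.64
n ≥ 8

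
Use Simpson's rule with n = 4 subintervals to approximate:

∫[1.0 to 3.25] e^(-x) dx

f(x) = e^(-x)
a = 1.0, b = 3.25, n = 4
h = (b - a)/n = 0.562500

Simpson's rule: (h/3)[f(x₀) + 4f(x₁) + 2f(x₂) + ... + f(xₙ)]

x_0 = 1.0000, f(x_0) = 0.367879, coefficient = 1
x_1 = 1.5625, f(x_1) = 0.209611, coefficient = 4
x_2 = 2.1250, f(x_2) = 0.119433, coefficient = 2
x_3 = 2.6875, f(x_3) = 0.068051, coefficient = 4
x_4 = 3.2500, f(x_4) = 0.038774, coefficient = 1

I ≈ (0.562500/3) × 1.756169 = 0.329282
Exact value: 0.329105
Error: 0.000176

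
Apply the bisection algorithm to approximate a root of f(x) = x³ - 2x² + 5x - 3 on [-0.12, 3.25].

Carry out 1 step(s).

f(x) = x³ - 2x² + 5x - 3
Initial interval: [-0.12, 3.25]

Iteration 1:
  c_1 = (-0.120000 + 3.250000)/2 = 1.565000
  f(c_1) = f(1.565000) = 3.759587
  f(a) × f(c) < 0, new interval: [-0.120000, 1.565000]

After 1 iteration(s), the approximation is c_1 = 1.565000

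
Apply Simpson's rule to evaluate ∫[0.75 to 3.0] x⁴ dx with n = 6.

f(x) = x⁴
a = 0.75, b = 3.0, n = 6
h = (b - a)/n = 0.375000

Simpson's rule: (h/3)[f(x₀) + 4f(x₁) + 2f(x₂) + ... + f(xₙ)]

x_0 = 0.7500, f(x_0) = 0.316406, coefficient = 1
x_1 = 1.1250, f(x_1) = 1.601807, coefficient = 4
x_2 = 1.5000, f(x_2) = 5.062500, coefficient = 2
x_3 = 1.8750, f(x_3) = 12.359619, coefficient = 4
x_4 = 2.2500, f(x_4) = 25.628906, coefficient = 2
x_5 = 2.6250, f(x_5) = 47.480713, coefficient = 4
x_6 = 3.0000, f(x_6) = 81.000000, coefficient = 1

I ≈ (0.375000/3) × 388.467773 = 48.558472
Exact value: 48.552539
Error: 0.005933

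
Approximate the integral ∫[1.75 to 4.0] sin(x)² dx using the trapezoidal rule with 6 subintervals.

f(x) = sin(x)²
a = 1.75, b = 4.0, n = 6
h = (b - a)/n = 0.375000

Trapezoidal rule: (h/2)[f(x₀) + 2f(x₁) + 2f(x₂) + ... + f(xₙ)]

x_0 = 1.7500, f(x_0) = 0.968228, coefficient = 1
x_1 = 2.1250, f(x_1) = 0.723044, coefficient = 2
x_2 = 2.5000, f(x_2) = 0.358169, coefficient = 2
x_3 = 2.8750, f(x_3) = 0.069404, coefficient = 2
x_4 = 3.2500, f(x_4) = 0.011706, coefficient = 2
x_5 = 3.6250, f(x_5) = 0.216038, coefficient = 2
x_6 = 4.0000, f(x_6) = 0.572750, coefficient = 1

I ≈ (0.375000/2) × 4.297699 = 0.805819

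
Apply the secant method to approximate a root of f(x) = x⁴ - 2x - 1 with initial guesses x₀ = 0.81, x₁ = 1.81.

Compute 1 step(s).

f(x) = x⁴ - 2x - 1
x₀ = 0.81, x₁ = 1.81

Secant formula: x_{n+1} = x_n - f(x_n)(x_n - x_{n-1})/(f(x_n) - f(x_{n-1}))

Iteration 1:
  f(0.810000) = -2.189533
  f(1.810000) = 6.112831
  x_2 = 1.810000 - 6.112831×(1.810000 - 0.810000)/(6.112831 - (-2.189533))
       = 1.073724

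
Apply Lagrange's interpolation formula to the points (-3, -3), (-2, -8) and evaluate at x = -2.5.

Lagrange interpolation formula:
P(x) = Σ yᵢ × Lᵢ(x)
where Lᵢ(x) = Π_{j≠i} (x - xⱼ)/(xᵢ - xⱼ)

L_0(-2.5) = (-2.5 - (-2))/(-3 - (-2)) = 0.500000
L_1(-2.5) = (-2.5 - (-3))/(-2 - (-3)) = 0.500000

P(-2.5) = (-3)×L_0(-2.5) + (-8)×L_1(-2.5)
P(-2.5) = -5.500000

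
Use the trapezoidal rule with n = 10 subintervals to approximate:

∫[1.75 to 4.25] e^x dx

f(x) = e^x
a = 1.75, b = 4.25, n = 10
h = (b - a)/n = 0.250000

Trapezoidal rule: (h/2)[f(x₀) + 2f(x₁) + 2f(x₂) + ... + f(xₙ)]

x_0 = 1.7500, f(x_0) = 5.754603, coefficient = 1
x_1 = 2.0000, f(x_1) = 7.389056, coefficient = 2
x_2 = 2.2500, f(x_2) = 9.487736, coefficient = 2
x_3 = 2.5000, f(x_3) = 12.182494, coefficient = 2
x_4 = 2.7500, f(x_4) = 15.642632, coefficient = 2
x_5 = 3.0000, f(x_5) = 20.085537, coefficient = 2
x_6 = 3.2500, f(x_6) = 25.790340, coefficient = 2
x_7 = 3.5000, f(x_7) = 33.115452, coefficient = 2
x_8 = 3.7500, f(x_8) = 42.521082, coefficient = 2
x_9 = 4.0000, f(x_9) = 54.598150, coefficient = 2
x_10 = 4.2500, f(x_10) = 70.105412, coefficient = 1

I ≈ (0.250000/2) × 517.484972 = 64.685622
Exact value: 64.350810
Error: 0.334812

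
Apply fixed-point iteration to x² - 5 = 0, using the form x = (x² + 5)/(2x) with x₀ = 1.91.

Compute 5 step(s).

Equation: x² - 5 = 0
Fixed-point form: x = (x² + 5)/(2x)
x₀ = 1.91

x_1 = g(1.910000) = 2.263901
x_2 = g(2.263901) = 2.236239
x_3 = g(2.236239) = 2.236068
x_4 = g(2.236068) = 2.236068
x_5 = g(2.236068) = 2.236068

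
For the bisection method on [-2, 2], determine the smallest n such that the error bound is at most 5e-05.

We need (b-a)/2^n ≤ 5e-05
(2 - (-2))/2^n ≤ 5e-05
4/2^n ≤ 5e-05
2^n ≥ 80000
n ≥ log₂(80000) = 16.29
n ≥ 17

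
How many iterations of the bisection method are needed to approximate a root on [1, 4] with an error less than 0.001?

We need (b-a)/2^n ≤ 0.001
(4 - 1)/2^n ≤ 0.001
3/2^n ≤ 0.001
2^n ≥ 3000
n ≥ log₂(3000) = 11.55
n ≥ 12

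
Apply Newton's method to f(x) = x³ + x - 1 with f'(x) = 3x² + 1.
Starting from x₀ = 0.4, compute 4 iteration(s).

f(x) = x³ + x - 1
f'(x) = 3x² + 1
x₀ = 0.4

Newton-Raphson formula: x_{n+1} = x_n - f(x_n)/f'(x_n)

Iteration 1:
  f(0.400000) = -0.536000
  f'(0.400000) = 1.480000
  x_1 = 0.400000 - (-0.536000)/1.480000 = 0.762162
Iteration 2:
  f(0.762162) = 0.204895
  f'(0.762162) = 2.742673
  x_2 = 0.762162 - 0.204895/2.742673 = 0.687456
Iteration 3:
  f(0.687456) = 0.012344
  f'(0.687456) = 2.417786
  x_3 = 0.687456 - 0.012344/2.417786 = 0.682350
Iteration 4:
  f(0.682350) = 0.000054
  f'(0.682350) = 2.396805
  x_4 = 0.682350 - 0.000054/2.396805 = 0.682328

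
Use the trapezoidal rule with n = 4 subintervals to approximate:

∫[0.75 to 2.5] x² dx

f(x) = x²
a = 0.75, b = 2.5, n = 4
h = (b - a)/n = 0.437500

Trapezoidal rule: (h/2)[f(x₀) + 2f(x₁) + 2f(x₂) + ... + f(xₙ)]

x_0 = 0.7500, f(x_0) = 0.562500, coefficient = 1
x_1 = 1.1875, f(x_1) = 1.410156, coefficient = 2
x_2 = 1.6250, f(x_2) = 2.640625, coefficient = 2
x_3 = 2.0625, f(x_3) = 4.253906, coefficient = 2
x_4 = 2.5000, f(x_4) = 6.250000, coefficient = 1

I ≈ (0.437500/2) × 23.421875 = 5.123535
Exact value: 5.067708
Error: 0.055827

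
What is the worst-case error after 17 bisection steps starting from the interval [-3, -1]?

Bisection error bound: |error| ≤ (b-a)/2^n
|error| ≤ (-1 - (-3))/2^17 = 2/2^17
|error| ≤ 0.0000152588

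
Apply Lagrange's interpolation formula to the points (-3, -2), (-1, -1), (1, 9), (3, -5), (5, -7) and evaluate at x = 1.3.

Lagrange interpolation formula:
P(x) = Σ yᵢ × Lᵢ(x)
where Lᵢ(x) = Π_{j≠i} (x - xⱼ)/(xᵢ - xⱼ)

L_0(1.3) = (1.3 - (-1))/(-3 - (-1)) × (1.3 - 1)/(-3 - 1) × (1.3 - 3)/(-3 - 3) × (1.3 - 5)/(-3 - 5) = 0.011302
L_1(1.3) = (1.3 - (-3))/(-1 - (-3)) × (1.3 - 1)/(-1 - 1) × (1.3 - 3)/(-1 - 3) × (1.3 - 5)/(-1 - 5) = -0.084522
L_2(1.3) = (1.3 - (-3))/(1 - (-3)) × (1.3 - (-1))/(1 - (-1)) × (1.3 - 3)/(1 - 3) × (1.3 - 5)/(1 - 5) = 0.972002
L_3(1.3) = (1.3 - (-3))/(3 - (-3)) × (1.3 - (-1))/(3 - (-1)) × (1.3 - 1)/(3 - 1) × (1.3 - 5)/(3 - 5) = 0.114353
L_4(1.3) = (1.3 - (-3))/(5 - (-3)) × (1.3 - (-1))/(5 - (-1)) × (1.3 - 1)/(5 - 1) × (1.3 - 3)/(5 - 3) = -0.013135

P(1.3) = (-2)×L_0(1.3) + (-1)×L_1(1.3) + 9×L_2(1.3) + (-5)×L_3(1.3) + (-7)×L_4(1.3)
P(1.3) = 8.330112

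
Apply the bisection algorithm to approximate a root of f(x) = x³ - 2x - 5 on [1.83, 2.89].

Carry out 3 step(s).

f(x) = x³ - 2x - 5
Initial interval: [1.83, 2.89]

Iteration 1:
  c_1 = (1.830000 + 2.890000)/2 = 2.360000
  f(c_1) = f(2.360000) = 3.424256
  f(a) × f(c) < 0, new interval: [1.830000, 2.360000]
Iteration 2:
  c_2 = (1.830000 + 2.360000)/2 = 2.095000
  f(c_2) = f(2.095000) = 0.005007
  f(a) × f(c) < 0, new interval: [1.830000, 2.095000]
Iteration 3:
  c_3 = (1.830000 + 2.095000)/2 = 1.962500
  f(c_3) = f(1.962500) = -1.366615
  f(a) × f(c) ≥ 0, new interval: [1.962500, 2.095000]

After 3 iteration(s), the approximation is c_3 = 1.962500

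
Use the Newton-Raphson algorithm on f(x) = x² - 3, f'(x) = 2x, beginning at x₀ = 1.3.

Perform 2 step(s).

f(x) = x² - 3
f'(x) = 2x
x₀ = 1.3

Newton-Raphson formula: x_{n+1} = x_n - f(x_n)/f'(x_n)

Iteration 1:
  f(1.300000) = -1.310000
  f'(1.300000) = 2.600000
  x_1 = 1.300000 - (-1.310000)/2.600000 = 1.803846
Iteration 2:
  f(1.803846) = 0.253861
  f'(1.803846) = 3.607692
  x_2 = 1.803846 - 0.253861/3.607692 = 1.733480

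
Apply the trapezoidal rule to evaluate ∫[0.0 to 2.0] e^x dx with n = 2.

f(x) = e^x
a = 0.0, b = 2.0, n = 2
h = (b - a)/n = 1.000000

Trapezoidal rule: (h/2)[f(x₀) + 2f(x₁) + 2f(x₂) + ... + f(xₙ)]

x_0 = 0.0000, f(x_0) = 1.000000, coefficient = 1
x_1 = 1.0000, f(x_1) = 2.718282, coefficient = 2
x_2 = 2.0000, f(x_2) = 7.389056, coefficient = 1

I ≈ (1.000000/2) × 13.825620 = 6.912810
Exact value: 6.389056
Error: 0.523754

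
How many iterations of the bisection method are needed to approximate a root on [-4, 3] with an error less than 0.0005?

We need (b-a)/2^n ≤ 0.0005
(3 - (-4))/2^n ≤ 0.0005
7/2^n ≤ 0.0005
2^n ≥ 14000
n ≥ log₂(14000) = 13.77
n ≥ 14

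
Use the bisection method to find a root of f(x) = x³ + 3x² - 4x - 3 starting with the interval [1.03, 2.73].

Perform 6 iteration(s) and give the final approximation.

f(x) = x³ + 3x² - 4x - 3
Initial interval: [1.03, 2.73]

Iteration 1:
  c_1 = (1.030000 + 2.730000)/2 = 1.880000
  f(c_1) = f(1.880000) = 6.727872
  f(a) × f(c) < 0, new interval: [1.030000, 1.880000]
Iteration 2:
  c_2 = (1.030000 + 1.880000)/2 = 1.455000
  f(c_2) = f(1.455000) = 0.611346
  f(a) × f(c) < 0, new interval: [1.030000, 1.455000]
Iteration 3:
  c_3 = (1.030000 + 1.455000)/2 = 1.242500
  f(c_3) = f(1.242500) = -1.420402
  f(a) × f(c) ≥ 0, new interval: [1.242500, 1.455000]
Iteration 4:
  c_4 = (1.242500 + 1.455000)/2 = 1.348750
  f(c_4) = f(1.348750) = -0.484073
  f(a) × f(c) ≥ 0, new interval: [1.348750, 1.455000]
Iteration 5:
  c_5 = (1.348750 + 1.455000)/2 = 1.401875
  f(c_5) = f(1.401875) = 0.043300
  f(a) × f(c) < 0, new interval: [1.348750, 1.401875]
Iteration 6:
  c_6 = (1.348750 + 1.401875)/2 = 1.375313
  f(c_6) = f(1.375313) = -0.225414
  f(a) × f(c) ≥ 0, new interval: [1.375313, 1.401875]

After 6 iteration(s), the approximation is c_6 = 1.375313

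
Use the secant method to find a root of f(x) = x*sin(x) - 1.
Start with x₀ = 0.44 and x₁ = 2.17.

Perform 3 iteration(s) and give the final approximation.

f(x) = x*sin(x) - 1
x₀ = 0.44, x₁ = 2.17

Secant formula: x_{n+1} = x_n - f(x_n)(x_n - x_{n-1})/(f(x_n) - f(x_{n-1}))

Iteration 1:
  f(0.440000) = -0.812587
  f(2.170000) = 0.791953
  x_2 = 2.170000 - 0.791953×(2.170000 - 0.440000)/(0.791953 - (-0.812587))
       = 1.316123
Iteration 2:
  f(2.170000) = 0.791953
  f(1.316123) = 0.273673
  x_3 = 1.316123 - 0.273673×(1.316123 - 2.170000)/(0.273673 - 0.791953)
       = 0.865243
Iteration 3:
  f(1.316123) = 0.273673
  f(0.865243) = -0.341332
  x_4 = 0.865243 - (-0.341332)×(0.865243 - 1.316123)/(-0.341332 - 0.273673)
       = 1.115485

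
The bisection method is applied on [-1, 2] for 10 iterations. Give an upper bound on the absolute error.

Bisection error bound: |error| ≤ (b-a)/2^n
|error| ≤ (2 - (-1))/2^10 = 3/2^10
|error| ≤ 0.0029296875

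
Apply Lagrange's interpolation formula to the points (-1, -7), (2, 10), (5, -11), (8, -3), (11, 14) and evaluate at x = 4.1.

Lagrange interpolation formula:
P(x) = Σ yᵢ × Lᵢ(x)
where Lᵢ(x) = Π_{j≠i} (x - xⱼ)/(xᵢ - xⱼ)

L_0(4.1) = (4.1 - 2)/(-1 - 2) × (4.1 - 5)/(-1 - 5) × (4.1 - 8)/(-1 - 8) × (4.1 - 11)/(-1 - 11) = -0.026163
L_1(4.1) = (4.1 - (-1))/(2 - (-1)) × (4.1 - 5)/(2 - 5) × (4.1 - 8)/(2 - 8) × (4.1 - 11)/(2 - 11) = 0.254150
L_2(4.1) = (4.1 - (-1))/(5 - (-1)) × (4.1 - 2)/(5 - 2) × (4.1 - 8)/(5 - 8) × (4.1 - 11)/(5 - 11) = 0.889525
L_3(4.1) = (4.1 - (-1))/(8 - (-1)) × (4.1 - 2)/(8 - 2) × (4.1 - 5)/(8 - 5) × (4.1 - 11)/(8 - 11) = -0.136850
L_4(4.1) = (4.1 - (-1))/(11 - (-1)) × (4.1 - 2)/(11 - 2) × (4.1 - 5)/(11 - 5) × (4.1 - 8)/(11 - 8) = 0.019338

P(4.1) = (-7)×L_0(4.1) + 10×L_1(4.1) + (-11)×L_2(4.1) + (-3)×L_3(4.1) + 14×L_4(4.1)
P(4.1) = -6.378862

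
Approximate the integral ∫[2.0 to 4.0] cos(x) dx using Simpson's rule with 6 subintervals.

f(x) = cos(x)
a = 2.0, b = 4.0, n = 6
h = (b - a)/n = 0.333333

Simpson's rule: (h/3)[f(x₀) + 4f(x₁) + 2f(x₂) + ... + f(xₙ)]

x_0 = 2.0000, f(x_0) = -0.416147, coefficient = 1
x_1 = 2.3333, f(x_1) = -0.690758, coefficient = 4
x_2 = 2.6667, f(x_2) = -0.889327, coefficient = 2
x_3 = 3.0000, f(x_3) = -0.989992, coefficient = 4
x_4 = 3.3333, f(x_4) = -0.981674, coefficient = 2
x_5 = 3.6667, f(x_5) = -0.865287, coefficient = 4
x_6 = 4.0000, f(x_6) = -0.653644, coefficient = 1

I ≈ (0.333333/3) × -14.995942 = -1.666216
Exact value: -1.666100
Error: 0.000116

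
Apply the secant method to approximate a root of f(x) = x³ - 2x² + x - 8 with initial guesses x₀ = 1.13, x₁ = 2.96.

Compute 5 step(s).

f(x) = x³ - 2x² + x - 8
x₀ = 1.13, x₁ = 2.96

Secant formula: x_{n+1} = x_n - f(x_n)(x_n - x_{n-1})/(f(x_n) - f(x_{n-1}))

Iteration 1:
  f(1.130000) = -7.980903
  f(2.960000) = 3.371136
  x_2 = 2.960000 - 3.371136×(2.960000 - 1.130000)/(3.371136 - (-7.980903))
       = 2.416558
Iteration 2:
  f(2.960000) = 3.371136
  f(2.416558) = -3.150850
  x_3 = 2.416558 - (-3.150850)×(2.416558 - 2.960000)/(-3.150850 - 3.371136)
       = 2.679101
Iteration 3:
  f(2.416558) = -3.150850
  f(2.679101) = -0.446594
  x_4 = 2.679101 - (-0.446594)×(2.679101 - 2.416558)/(-0.446594 - (-3.150850))
       = 2.722459
Iteration 4:
  f(2.679101) = -0.446594
  f(2.722459) = 0.077167
  x_5 = 2.722459 - 0.077167×(2.722459 - 2.679101)/(0.077167 - (-0.446594))
       = 2.716071
Iteration 5:
  f(2.722459) = 0.077167
  f(2.716071) = -0.001445
  x_6 = 2.716071 - (-0.001445)×(2.716071 - 2.722459)/(-0.001445 - 0.077167)
       = 2.716188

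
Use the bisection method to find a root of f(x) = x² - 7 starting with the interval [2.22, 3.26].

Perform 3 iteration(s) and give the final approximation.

f(x) = x² - 7
Initial interval: [2.22, 3.26]

Iteration 1:
  c_1 = (2.220000 + 3.260000)/2 = 2.740000
  f(c_1) = f(2.740000) = 0.507600
  f(a) × f(c) < 0, new interval: [2.220000, 2.740000]
Iteration 2:
  c_2 = (2.220000 + 2.740000)/2 = 2.480000
  f(c_2) = f(2.480000) = -0.849600
  f(a) × f(c) ≥ 0, new interval: [2.480000, 2.740000]
Iteration 3:
  c_3 = (2.480000 + 2.740000)/2 = 2.610000
  f(c_3) = f(2.610000) = -0.187900
  f(a) × f(c) ≥ 0, new interval: [2.610000, 2.740000]

After 3 iteration(s), the approximation is c_3 = 2.610000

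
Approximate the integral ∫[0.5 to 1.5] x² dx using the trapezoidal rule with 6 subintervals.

f(x) = x²
a = 0.5, b = 1.5, n = 6
h = (b - a)/n = 0.166667

Trapezoidal rule: (h/2)[f(x₀) + 2f(x₁) + 2f(x₂) + ... + f(xₙ)]

x_0 = 0.5000, f(x_0) = 0.250000, coefficient = 1
x_1 = 0.6667, f(x_1) = 0.444444, coefficient = 2
x_2 = 0.8333, f(x_2) = 0.694444, coefficient = 2
x_3 = 1.0000, f(x_3) = 1.000000, coefficient = 2
x_4 = 1.1667, f(x_4) = 1.361111, coefficient = 2
x_5 = 1.3333, f(x_5) = 1.777778, coefficient = 2
x_6 = 1.5000, f(x_6) = 2.250000, coefficient = 1

I ≈ (0.166667/2) × 13.055556 = 1.087963
Exact value: 1.083333
Error: 0.004630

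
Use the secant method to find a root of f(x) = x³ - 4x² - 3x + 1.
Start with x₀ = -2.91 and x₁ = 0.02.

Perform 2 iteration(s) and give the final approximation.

f(x) = x³ - 4x² - 3x + 1
x₀ = -2.91, x₁ = 0.02

Secant formula: x_{n+1} = x_n - f(x_n)(x_n - x_{n-1})/(f(x_n) - f(x_{n-1}))

Iteration 1:
  f(-2.910000) = -48.784571
  f(0.020000) = 0.938408
  x_2 = 0.020000 - 0.938408×(0.020000 - (-2.910000))/(0.938408 - (-48.784571))
       = -0.035297
Iteration 2:
  f(0.020000) = 0.938408
  f(-0.035297) = 1.100864
  x_3 = -0.035297 - 1.100864×(-0.035297 - 0.020000)/(1.100864 - 0.938408)
       = 0.339418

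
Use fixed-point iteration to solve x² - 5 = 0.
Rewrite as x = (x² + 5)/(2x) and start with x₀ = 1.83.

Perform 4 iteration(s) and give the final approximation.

Equation: x² - 5 = 0
Fixed-point form: x = (x² + 5)/(2x)
x₀ = 1.83

x_1 = g(1.830000) = 2.281120
x_2 = g(2.281120) = 2.236513
x_3 = g(2.236513) = 2.236068
x_4 = g(2.236068) = 2.236068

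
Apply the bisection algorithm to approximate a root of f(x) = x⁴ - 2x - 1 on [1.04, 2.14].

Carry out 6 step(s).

f(x) = x⁴ - 2x - 1
Initial interval: [1.04, 2.14]

Iteration 1:
  c_1 = (1.040000 + 2.140000)/2 = 1.590000
  f(c_1) = f(1.590000) = 2.211290
  f(a) × f(c) < 0, new interval: [1.040000, 1.590000]
Iteration 2:
  c_2 = (1.040000 + 1.590000)/2 = 1.315000
  f(c_2) = f(1.315000) = -0.639781
  f(a) × f(c) ≥ 0, new interval: [1.315000, 1.590000]
Iteration 3:
  c_3 = (1.315000 + 1.590000)/2 = 1.452500
  f(c_3) = f(1.452500) = 0.546071
  f(a) × f(c) < 0, new interval: [1.315000, 1.452500]
Iteration 4:
  c_4 = (1.315000 + 1.452500)/2 = 1.383750
  f(c_4) = f(1.383750) = -0.101179
  f(a) × f(c) ≥ 0, new interval: [1.383750, 1.452500]
Iteration 5:
  c_5 = (1.383750 + 1.452500)/2 = 1.418125
  f(c_5) = f(1.418125) = 0.208187
  f(a) × f(c) < 0, new interval: [1.383750, 1.418125]
Iteration 6:
  c_6 = (1.383750 + 1.418125)/2 = 1.400937
  f(c_6) = f(1.400937) = 0.050025
  f(a) × f(c) < 0, new interval: [1.383750, 1.400937]

After 6 iteration(s), the approximation is c_6 = 1.400937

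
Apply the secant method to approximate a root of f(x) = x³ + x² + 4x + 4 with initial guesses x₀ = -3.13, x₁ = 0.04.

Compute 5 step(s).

f(x) = x³ + x² + 4x + 4
x₀ = -3.13, x₁ = 0.04

Secant formula: x_{n+1} = x_n - f(x_n)(x_n - x_{n-1})/(f(x_n) - f(x_{n-1}))

Iteration 1:
  f(-3.130000) = -29.387397
  f(0.040000) = 4.161664
  x_2 = 0.040000 - 4.161664×(0.040000 - (-3.130000))/(4.161664 - (-29.387397))
       = -0.353229
Iteration 2:
  f(0.040000) = 4.161664
  f(-0.353229) = 2.667781
  x_3 = -0.353229 - 2.667781×(-0.353229 - 0.040000)/(2.667781 - 4.161664)
       = -1.055459
Iteration 3:
  f(-0.353229) = 2.667781
  f(-1.055459) = -0.283619
  x_4 = -1.055459 - (-0.283619)×(-1.055459 - (-0.353229))/(-0.283619 - 2.667781)
       = -0.987978
Iteration 4:
  f(-1.055459) = -0.283619
  f(-0.987978) = 0.059825
  x_5 = -0.987978 - 0.059825×(-0.987978 - (-1.055459))/(0.059825 - (-0.283619))
       = -0.999732
Iteration 5:
  f(-0.987978) = 0.059825
  f(-0.999732) = 0.001338
  x_6 = -0.999732 - 0.001338×(-0.999732 - (-0.987978))/(0.001338 - 0.059825)
       = -1.000001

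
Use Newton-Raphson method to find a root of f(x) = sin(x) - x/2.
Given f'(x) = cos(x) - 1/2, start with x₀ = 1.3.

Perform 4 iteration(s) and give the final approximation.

f(x) = sin(x) - x/2
f'(x) = cos(x) - 1/2
x₀ = 1.3

Newton-Raphson formula: x_{n+1} = x_n - f(x_n)/f'(x_n)

Iteration 1:
  f(1.300000) = 0.313558
  f'(1.300000) = -0.232501
  x_1 = 1.300000 - 0.313558/(-0.232501) = 2.648631
Iteration 2:
  f(2.648631) = -0.851078
  f'(2.648631) = -1.380935
  x_2 = 2.648631 - (-0.851078)/(-1.380935) = 2.032325
Iteration 3:
  f(2.032325) = -0.120790
  f'(2.032325) = -0.945317
  x_3 = 2.032325 - (-0.120790)/(-0.945317) = 1.904548
Iteration 4:
  f(1.904548) = -0.007454
  f'(1.904548) = -0.827590
  x_4 = 1.904548 - (-0.007454)/(-0.827590) = 1.895541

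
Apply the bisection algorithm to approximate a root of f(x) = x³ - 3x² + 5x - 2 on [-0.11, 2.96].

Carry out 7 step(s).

f(x) = x³ - 3x² + 5x - 2
Initial interval: [-0.11, 2.96]

Iteration 1:
  c_1 = (-0.110000 + 2.960000)/2 = 1.425000
  f(c_1) = f(1.425000) = 1.926766
  f(a) × f(c) < 0, new interval: [-0.110000, 1.425000]
Iteration 2:
  c_2 = (-0.110000 + 1.425000)/2 = 0.657500
  f(c_2) = f(0.657500) = 0.274823
  f(a) × f(c) < 0, new interval: [-0.110000, 0.657500]
Iteration 3:
  c_3 = (-0.110000 + 0.657500)/2 = 0.273750
  f(c_3) = f(0.273750) = -0.835553
  f(a) × f(c) ≥ 0, new interval: [0.273750, 0.657500]
Iteration 4:
  c_4 = (0.273750 + 0.657500)/2 = 0.465625
  f(c_4) = f(0.465625) = -0.221344
  f(a) × f(c) ≥ 0, new interval: [0.465625, 0.657500]
Iteration 5:
  c_5 = (0.465625 + 0.657500)/2 = 0.561562
  f(c_5) = f(0.561562) = 0.038845
  f(a) × f(c) < 0, new interval: [0.465625, 0.561562]
Iteration 6:
  c_6 = (0.465625 + 0.561562)/2 = 0.513594
  f(c_6) = f(0.513594) = -0.087892
  f(a) × f(c) ≥ 0, new interval: [0.513594, 0.561562]
Iteration 7:
  c_7 = (0.513594 + 0.561562)/2 = 0.537578
  f(c_7) = f(0.537578) = -0.023725
  f(a) × f(c) ≥ 0, new interval: [0.537578, 0.561562]

After 7 iteration(s), the approximation is c_7 = 0.537578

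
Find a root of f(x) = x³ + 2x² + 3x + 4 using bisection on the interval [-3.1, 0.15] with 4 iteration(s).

f(x) = x³ + 2x² + 3x + 4
Initial interval: [-3.1, 0.15]

Iteration 1:
  c_1 = (-3.100000 + 0.150000)/2 = -1.475000
  f(c_1) = f(-1.475000) = 0.717203
  f(a) × f(c) < 0, new interval: [-3.100000, -1.475000]
Iteration 2:
  c_2 = (-3.100000 + (-1.475000))/2 = -2.287500
  f(c_2) = f(-2.287500) = -4.366889
  f(a) × f(c) ≥ 0, new interval: [-2.287500, -1.475000]
Iteration 3:
  c_3 = (-2.287500 + (-1.475000))/2 = -1.881250
  f(c_3) = f(-1.881250) = -1.223482
  f(a) × f(c) ≥ 0, new interval: [-1.881250, -1.475000]
Iteration 4:
  c_4 = (-1.881250 + (-1.475000))/2 = -1.678125
  f(c_4) = f(-1.678125) = -0.127942
  f(a) × f(c) ≥ 0, new interval: [-1.678125, -1.475000]

After 4 iteration(s), the approximation is c_4 = -1.678125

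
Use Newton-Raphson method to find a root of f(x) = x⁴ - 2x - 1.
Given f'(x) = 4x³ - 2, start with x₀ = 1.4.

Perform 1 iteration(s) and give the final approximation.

f(x) = x⁴ - 2x - 1
f'(x) = 4x³ - 2
x₀ = 1.4

Newton-Raphson formula: x_{n+1} = x_n - f(x_n)/f'(x_n)

Iteration 1:
  f(1.400000) = 0.041600
  f'(1.400000) = 8.976000
  x_1 = 1.400000 - 0.041600/8.976000 = 1.395365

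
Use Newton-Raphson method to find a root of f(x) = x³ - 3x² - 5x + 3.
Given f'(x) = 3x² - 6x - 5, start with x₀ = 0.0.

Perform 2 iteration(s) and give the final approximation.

f(x) = x³ - 3x² - 5x + 3
f'(x) = 3x² - 6x - 5
x₀ = 0.0

Newton-Raphson formula: x_{n+1} = x_n - f(x_n)/f'(x_n)

Iteration 1:
  f(0.000000) = 3.000000
  f'(0.000000) = -5.000000
  x_1 = 0.000000 - 3.000000/(-5.000000) = 0.600000
Iteration 2:
  f(0.600000) = -0.864000
  f'(0.600000) = -7.520000
  x_2 = 0.600000 - (-0.864000)/(-7.520000) = 0.485106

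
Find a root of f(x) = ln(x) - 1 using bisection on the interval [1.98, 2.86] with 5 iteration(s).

f(x) = ln(x) - 1
Initial interval: [1.98, 2.86]

Iteration 1:
  c_1 = (1.980000 + 2.860000)/2 = 2.420000
  f(c_1) = f(2.420000) = -0.116232
  f(a) × f(c) ≥ 0, new interval: [2.420000, 2.860000]
Iteration 2:
  c_2 = (2.420000 + 2.860000)/2 = 2.640000
  f(c_2) = f(2.640000) = -0.029221
  f(a) × f(c) ≥ 0, new interval: [2.640000, 2.860000]
Iteration 3:
  c_3 = (2.640000 + 2.860000)/2 = 2.750000
  f(c_3) = f(2.750000) = 0.011601
  f(a) × f(c) < 0, new interval: [2.640000, 2.750000]
Iteration 4:
  c_4 = (2.640000 + 2.750000)/2 = 2.695000
  f(c_4) = f(2.695000) = -0.008602
  f(a) × f(c) ≥ 0, new interval: [2.695000, 2.750000]
Iteration 5:
  c_5 = (2.695000 + 2.750000)/2 = 2.722500
  f(c_5) = f(2.722500) = 0.001551
  f(a) × f(c) < 0, new interval: [2.695000, 2.722500]

After 5 iteration(s), the approximation is c_5 = 2.722500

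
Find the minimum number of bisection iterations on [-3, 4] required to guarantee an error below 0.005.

We need (b-a)/2^n ≤ 0.005
(4 - (-3))/2^n ≤ 0.005
7/2^n ≤ 0.005
2^n ≥ 1400
n ≥ log₂(1400) = 10.45
n ≥ 11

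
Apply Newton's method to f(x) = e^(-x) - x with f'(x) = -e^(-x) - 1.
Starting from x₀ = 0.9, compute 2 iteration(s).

f(x) = e^(-x) - x
f'(x) = -e^(-x) - 1
x₀ = 0.9

Newton-Raphson formula: x_{n+1} = x_n - f(x_n)/f'(x_n)

Iteration 1:
  f(0.900000) = -0.493430
  f'(0.900000) = -1.406570
  x_1 = 0.900000 - (-0.493430)/(-1.406570) = 0.549196
Iteration 2:
  f(0.549196) = 0.028218
  f'(0.549196) = -1.577414
  x_2 = 0.549196 - 0.028218/(-1.577414) = 0.567085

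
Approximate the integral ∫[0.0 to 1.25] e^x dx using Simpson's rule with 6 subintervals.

f(x) = e^x
a = 0.0, b = 1.25, n = 6
h = (b - a)/n = 0.208333

Simpson's rule: (h/3)[f(x₀) + 4f(x₁) + 2f(x₂) + ... + f(xₙ)]

x_0 = 0.0000, f(x_0) = 1.000000, coefficient = 1
x_1 = 0.2083, f(x_1) = 1.231624, coefficient = 4
x_2 = 0.4167, f(x_2) = 1.516897, coefficient = 2
x_3 = 0.6250, f(x_3) = 1.868246, coefficient = 4
x_4 = 0.8333, f(x_4) = 2.300976, coefficient = 2
x_5 = 1.0417, f(x_5) = 2.833936, coefficient = 4
x_6 = 1.2500, f(x_6) = 3.490343, coefficient = 1

I ≈ (0.208333/3) × 35.861312 = 2.490369
Exact value: 2.490343
Error: 0.000026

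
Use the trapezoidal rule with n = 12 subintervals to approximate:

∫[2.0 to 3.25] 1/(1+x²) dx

f(x) = 1/(1+x²)
a = 2.0, b = 3.25, n = 12
h = (b - a)/n = 0.104167

Trapezoidal rule: (h/2)[f(x₀) + 2f(x₁) + 2f(x₂) + ... + f(xₙ)]

x_0 = 2.0000, f(x_0) = 0.200000, coefficient = 1
x_1 = 2.1042, f(x_1) = 0.184246, coefficient = 2
x_2 = 2.2083, f(x_2) = 0.170162, coefficient = 2
x_3 = 2.3125, f(x_3) = 0.157538, coefficient = 2
x_4 = 2.4167, f(x_4) = 0.146193, coefficient = 2
x_5 = 2.5208, f(x_5) = 0.135969, coefficient = 2
x_6 = 2.6250, f(x_6) = 0.126733, coefficient = 2
x_7 = 2.7292, f(x_7) = 0.118366, coefficient = 2
x_8 = 2.8333, f(x_8) = 0.110769, coefficient = 2
x_9 = 2.9375, f(x_9) = 0.103854, coefficient = 2
x_10 = 3.0417, f(x_10) = 0.097544, coefficient = 2
x_11 = 3.1458, f(x_11) = 0.091775, coefficient = 2
x_12 = 3.2500, f(x_12) = 0.086486, coefficient = 1

I ≈ (0.104167/2) × 3.172788 = 0.165249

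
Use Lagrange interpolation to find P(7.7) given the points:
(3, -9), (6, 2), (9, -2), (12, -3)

Lagrange interpolation formula:
P(x) = Σ yᵢ × Lᵢ(x)
where Lᵢ(x) = Π_{j≠i} (x - xⱼ)/(xᵢ - xⱼ)

L_0(7.7) = (7.7 - 6)/(3 - 6) × (7.7 - 9)/(3 - 9) × (7.7 - 12)/(3 - 12) = -0.058660
L_1(7.7) = (7.7 - 3)/(6 - 3) × (7.7 - 9)/(6 - 9) × (7.7 - 12)/(6 - 12) = 0.486537
L_2(7.7) = (7.7 - 3)/(9 - 3) × (7.7 - 6)/(9 - 6) × (7.7 - 12)/(9 - 12) = 0.636241
L_3(7.7) = (7.7 - 3)/(12 - 3) × (7.7 - 6)/(12 - 6) × (7.7 - 9)/(12 - 9) = -0.064117

P(7.7) = (-9)×L_0(7.7) + 2×L_1(7.7) + (-2)×L_2(7.7) + (-3)×L_3(7.7)
P(7.7) = 0.420889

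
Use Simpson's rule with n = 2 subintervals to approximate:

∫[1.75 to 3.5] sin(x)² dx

f(x) = sin(x)²
a = 1.75, b = 3.5, n = 2
h = (b - a)/n = 0.875000

Simpson's rule: (h/3)[f(x₀) + 4f(x₁) + 2f(x₂) + ... + f(xₙ)]

x_0 = 1.7500, f(x_0) = 0.968228, coefficient = 1
x_1 = 2.6250, f(x_1) = 0.243957, coefficient = 4
x_2 = 3.5000, f(x_2) = 0.123049, coefficient = 1

I ≈ (0.875000/3) × 2.067106 = 0.602906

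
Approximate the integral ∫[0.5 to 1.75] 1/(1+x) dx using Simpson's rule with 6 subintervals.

f(x) = 1/(1+x)
a = 0.5, b = 1.75, n = 6
h = (b - a)/n = 0.208333

Simpson's rule: (h/3)[f(x₀) + 4f(x₁) + 2f(x₂) + ... + f(xₙ)]

x_0 = 0.5000, f(x_0) = 0.666667, coefficient = 1
x_1 = 0.7083, f(x_1) = 0.585366, coefficient = 4
x_2 = 0.9167, f(x_2) = 0.521739, coefficient = 2
x_3 = 1.1250, f(x_3) = 0.470588, coefficient = 4
x_4 = 1.3333, f(x_4) = 0.428571, coefficient = 2
x_5 = 1.5417, f(x_5) = 0.393443, coefficient = 4
x_6 = 1.7500, f(x_6) = 0.363636, coefficient = 1

I ≈ (0.208333/3) × 8.728511 = 0.606147
Exact value: 0.606136
Error: 0.000011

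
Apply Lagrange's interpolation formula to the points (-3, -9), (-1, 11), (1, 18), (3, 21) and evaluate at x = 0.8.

Lagrange interpolation formula:
P(x) = Σ yᵢ × Lᵢ(x)
where Lᵢ(x) = Π_{j≠i} (x - xⱼ)/(xᵢ - xⱼ)

L_0(0.8) = (0.8 - (-1))/(-3 - (-1)) × (0.8 - 1)/(-3 - 1) × (0.8 - 3)/(-3 - 3) = -0.016500
L_1(0.8) = (0.8 - (-3))/(-1 - (-3)) × (0.8 - 1)/(-1 - 1) × (0.8 - 3)/(-1 - 3) = 0.104500
L_2(0.8) = (0.8 - (-3))/(1 - (-3)) × (0.8 - (-1))/(1 - (-1)) × (0.8 - 3)/(1 - 3) = 0.940500
L_3(0.8) = (0.8 - (-3))/(3 - (-3)) × (0.8 - (-1))/(3 - (-1)) × (0.8 - 1)/(3 - 1) = -0.028500

P(0.8) = (-9)×L_0(0.8) + 11×L_1(0.8) + 18×L_2(0.8) + 21×L_3(0.8)
P(0.8) = 17.628500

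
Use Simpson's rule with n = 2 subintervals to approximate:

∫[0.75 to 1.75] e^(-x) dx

f(x) = e^(-x)
a = 0.75, b = 1.75, n = 2
h = (b - a)/n = 0.500000

Simpson's rule: (h/3)[f(x₀) + 4f(x₁) + 2f(x₂) + ... + f(xₙ)]

x_0 = 0.7500, f(x_0) = 0.472367, coefficient = 1
x_1 = 1.2500, f(x_1) = 0.286505, coefficient = 4
x_2 = 1.7500, f(x_2) = 0.173774, coefficient = 1

I ≈ (0.500000/3) × 1.792160 = 0.298693
Exact value: 0.298593
Error: 0.000101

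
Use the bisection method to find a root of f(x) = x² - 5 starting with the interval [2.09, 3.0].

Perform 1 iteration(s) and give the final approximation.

f(x) = x² - 5
Initial interval: [2.09, 3.0]

Iteration 1:
  c_1 = (2.090000 + 3.000000)/2 = 2.545000
  f(c_1) = f(2.545000) = 1.477025
  f(a) × f(c) < 0, new interval: [2.090000, 2.545000]

After 1 iteration(s), the approximation is c_1 = 2.545000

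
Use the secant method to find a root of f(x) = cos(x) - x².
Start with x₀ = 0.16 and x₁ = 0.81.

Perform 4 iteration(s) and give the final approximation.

f(x) = cos(x) - x²
x₀ = 0.16, x₁ = 0.81

Secant formula: x_{n+1} = x_n - f(x_n)(x_n - x_{n-1})/(f(x_n) - f(x_{n-1}))

Iteration 1:
  f(0.160000) = 0.961627
  f(0.810000) = 0.033398
  x_2 = 0.810000 - 0.033398×(0.810000 - 0.160000)/(0.033398 - 0.961627)
       = 0.833388
Iteration 2:
  f(0.810000) = 0.033398
  f(0.833388) = -0.022163
  x_3 = 0.833388 - (-0.022163)×(0.833388 - 0.810000)/(-0.022163 - 0.033398)
       = 0.824059
Iteration 3:
  f(0.833388) = -0.022163
  f(0.824059) = 0.000176
  x_4 = 0.824059 - 0.000176×(0.824059 - 0.833388)/(0.000176 - (-0.022163))
       = 0.824132
Iteration 4:
  f(0.824059) = 0.000176
  f(0.824132) = 0.000001
  x_5 = 0.824132 - 0.000001×(0.824132 - 0.824059)/(0.000001 - 0.000176)
       = 0.824132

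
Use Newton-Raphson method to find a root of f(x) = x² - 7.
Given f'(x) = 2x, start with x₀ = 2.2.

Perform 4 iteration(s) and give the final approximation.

f(x) = x² - 7
f'(x) = 2x
x₀ = 2.2

Newton-Raphson formula: x_{n+1} = x_n - f(x_n)/f'(x_n)

Iteration 1:
  f(2.200000) = -2.160000
  f'(2.200000) = 4.400000
  x_1 = 2.200000 - (-2.160000)/4.400000 = 2.690909
Iteration 2:
  f(2.690909) = 0.240992
  f'(2.690909) = 5.381818
  x_2 = 2.690909 - 0.240992/5.381818 = 2.646130
Iteration 3:
  f(2.646130) = 0.002005
  f'(2.646130) = 5.292260
  x_3 = 2.646130 - 0.002005/5.292260 = 2.645751
Iteration 4:
  f(2.645751) = 0.000000
  f'(2.645751) = 5.291503
  x_4 = 2.645751 - 0.000000/5.291503 = 2.645751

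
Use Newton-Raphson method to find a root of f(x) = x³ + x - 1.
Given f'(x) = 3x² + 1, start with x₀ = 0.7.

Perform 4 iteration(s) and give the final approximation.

f(x) = x³ + x - 1
f'(x) = 3x² + 1
x₀ = 0.7

Newton-Raphson formula: x_{n+1} = x_n - f(x_n)/f'(x_n)

Iteration 1:
  f(0.700000) = 0.043000
  f'(0.700000) = 2.470000
  x_1 = 0.700000 - 0.043000/2.470000 = 0.682591
Iteration 2:
  f(0.682591) = 0.000631
  f'(0.682591) = 2.397792
  x_2 = 0.682591 - 0.000631/2.397792 = 0.682328
Iteration 3:
  f(0.682328) = 0.000000
  f'(0.682328) = 2.396714
  x_3 = 0.682328 - 0.000000/2.396714 = 0.682328
Iteration 4:
  f(0.682328) = 0.000000
  f'(0.682328) = 2.396714
  x_4 = 0.682328 - 0.000000/2.396714 = 0.682328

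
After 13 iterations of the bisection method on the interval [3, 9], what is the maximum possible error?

Bisection error bound: |error| ≤ (b-a)/2^n
|error| ≤ (9 - 3)/2^13 = 6/2^13
|error| ≤ 0.0007324219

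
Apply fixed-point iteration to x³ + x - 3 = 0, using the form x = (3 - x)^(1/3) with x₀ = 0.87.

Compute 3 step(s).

Equation: x³ + x - 3 = 0
Fixed-point form: x = (3 - x)^(1/3)
x₀ = 0.87

x_1 = g(0.870000) = 1.286648
x_2 = g(1.286648) = 1.196600
x_3 = g(1.196600) = 1.217206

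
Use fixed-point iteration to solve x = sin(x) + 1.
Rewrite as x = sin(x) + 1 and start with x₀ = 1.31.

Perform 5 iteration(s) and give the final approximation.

Equation: x = sin(x) + 1
Fixed-point form: x = sin(x) + 1
x₀ = 1.31

x_1 = g(1.310000) = 1.966185
x_2 = g(1.966185) = 1.922847
x_3 = g(1.922847) = 1.938668
x_4 = g(1.938668) = 1.933095
x_5 = g(1.933095) = 1.935085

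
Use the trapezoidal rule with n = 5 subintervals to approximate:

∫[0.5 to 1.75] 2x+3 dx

f(x) = 2x+3
a = 0.5, b = 1.75, n = 5
h = (b - a)/n = 0.250000

Trapezoidal rule: (h/2)[f(x₀) + 2f(x₁) + 2f(x₂) + ... + f(xₙ)]

x_0 = 0.5000, f(x_0) = 4.000000, coefficient = 1
x_1 = 0.7500, f(x_1) = 4.500000, coefficient = 2
x_2 = 1.0000, f(x_2) = 5.000000, coefficient = 2
x_3 = 1.2500, f(x_3) = 5.500000, coefficient = 2
x_4 = 1.5000, f(x_4) = 6.000000, coefficient = 2
x_5 = 1.7500, f(x_5) = 6.500000, coefficient = 1

I ≈ (0.250000/2) × 52.500000 = 6.562500
Exact value: 6.562500
Error: 0.000000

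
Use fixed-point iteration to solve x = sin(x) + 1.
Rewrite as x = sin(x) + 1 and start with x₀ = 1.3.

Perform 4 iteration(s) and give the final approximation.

Equation: x = sin(x) + 1
Fixed-point form: x = sin(x) + 1
x₀ = 1.3

x_1 = g(1.300000) = 1.963558
x_2 = g(1.963558) = 1.923856
x_3 = g(1.923856) = 1.938319
x_4 = g(1.938319) = 1.933220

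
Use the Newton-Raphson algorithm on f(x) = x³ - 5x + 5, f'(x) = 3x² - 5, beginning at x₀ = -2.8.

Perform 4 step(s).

f(x) = x³ - 5x + 5
f'(x) = 3x² - 5
x₀ = -2.8

Newton-Raphson formula: x_{n+1} = x_n - f(x_n)/f'(x_n)

Iteration 1:
  f(-2.800000) = -2.952000
  f'(-2.800000) = 18.520000
  x_1 = -2.800000 - (-2.952000)/18.520000 = -2.640605
Iteration 2:
  f(-2.640605) = -0.209368
  f'(-2.640605) = 15.918380
  x_2 = -2.640605 - (-0.209368)/15.918380 = -2.627452
Iteration 3:
  f(-2.627452) = -0.001368
  f'(-2.627452) = 15.710515
  x_3 = -2.627452 - (-0.001368)/15.710515 = -2.627365
Iteration 4:
  f(-2.627365) = 0.000000
  f'(-2.627365) = 15.709142
  x_4 = -2.627365 - 0.000000/15.709142 = -2.627365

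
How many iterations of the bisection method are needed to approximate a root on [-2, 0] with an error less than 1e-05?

We need (b-a)/2^n ≤ 1e-05
(0 - (-2))/2^n ≤ 1e-05
2/2^n ≤ 1e-05
2^n ≥ 200000
n ≥ log₂(200000) = 17.61
n ≥ 18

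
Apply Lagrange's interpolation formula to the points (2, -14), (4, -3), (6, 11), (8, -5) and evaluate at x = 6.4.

Lagrange interpolation formula:
P(x) = Σ yᵢ × Lᵢ(x)
where Lᵢ(x) = Π_{j≠i} (x - xⱼ)/(xᵢ - xⱼ)

L_0(6.4) = (6.4 - 4)/(2 - 4) × (6.4 - 6)/(2 - 6) × (6.4 - 8)/(2 - 8) = 0.032000
L_1(6.4) = (6.4 - 2)/(4 - 2) × (6.4 - 6)/(4 - 6) × (6.4 - 8)/(4 - 8) = -0.176000
L_2(6.4) = (6.4 - 2)/(6 - 2) × (6.4 - 4)/(6 - 4) × (6.4 - 8)/(6 - 8) = 1.056000
L_3(6.4) = (6.4 - 2)/(8 - 2) × (6.4 - 4)/(8 - 4) × (6.4 - 6)/(8 - 6) = 0.088000

P(6.4) = (-14)×L_0(6.4) + (-3)×L_1(6.4) + 11×L_2(6.4) + (-5)×L_3(6.4)
P(6.4) = 11.256000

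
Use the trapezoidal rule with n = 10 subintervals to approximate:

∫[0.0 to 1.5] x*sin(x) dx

f(x) = x*sin(x)
a = 0.0, b = 1.5, n = 10
h = (b - a)/n = 0.150000

Trapezoidal rule: (h/2)[f(x₀) + 2f(x₁) + 2f(x₂) + ... + f(xₙ)]

x_0 = 0.0000, f(x_0) = 0.000000, coefficient = 1
x_1 = 0.1500, f(x_1) = 0.022416, coefficient = 2
x_2 = 0.3000, f(x_2) = 0.088656, coefficient = 2
x_3 = 0.4500, f(x_3) = 0.195734, coefficient = 2
x_4 = 0.6000, f(x_4) = 0.338785, coefficient = 2
x_5 = 0.7500, f(x_5) = 0.511229, coefficient = 2
x_6 = 0.9000, f(x_6) = 0.704994, coefficient = 2
x_7 = 1.0500, f(x_7) = 0.910794, coefficient = 2
x_8 = 1.2000, f(x_8) = 1.118447, coefficient = 2
x_9 = 1.3500, f(x_9) = 1.317227, coefficient = 2
x_10 = 1.5000, f(x_10) = 1.496242, coefficient = 1

I ≈ (0.150000/2) × 11.912808 = 0.893461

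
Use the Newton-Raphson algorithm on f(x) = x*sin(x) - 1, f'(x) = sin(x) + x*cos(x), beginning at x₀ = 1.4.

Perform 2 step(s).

f(x) = x*sin(x) - 1
f'(x) = sin(x) + x*cos(x)
x₀ = 1.4

Newton-Raphson formula: x_{n+1} = x_n - f(x_n)/f'(x_n)

Iteration 1:
  f(1.400000) = 0.379630
  f'(1.400000) = 1.223404
  x_1 = 1.400000 - 0.379630/1.223404 = 1.089694
Iteration 2:
  f(1.089694) = -0.034002
  f'(1.089694) = 1.390749
  x_2 = 1.089694 - (-0.034002)/1.390749 = 1.114143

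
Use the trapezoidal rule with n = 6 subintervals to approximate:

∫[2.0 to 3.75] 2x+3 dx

f(x) = 2x+3
a = 2.0, b = 3.75, n = 6
h = (b - a)/n = 0.291667

Trapezoidal rule: (h/2)[f(x₀) + 2f(x₁) + 2f(x₂) + ... + f(xₙ)]

x_0 = 2.0000, f(x_0) = 7.000000, coefficient = 1
x_1 = 2.2917, f(x_1) = 7.583333, coefficient = 2
x_2 = 2.5833, f(x_2) = 8.166667, coefficient = 2
x_3 = 2.8750, f(x_3) = 8.750000, coefficient = 2
x_4 = 3.1667, f(x_4) = 9.333333, coefficient = 2
x_5 = 3.4583, f(x_5) = 9.916667, coefficient = 2
x_6 = 3.7500, f(x_6) = 10.500000, coefficient = 1

I ≈ (0.291667/2) × 105.000000 = 15.312500
Exact value: 15.312500
Error: 0.000000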